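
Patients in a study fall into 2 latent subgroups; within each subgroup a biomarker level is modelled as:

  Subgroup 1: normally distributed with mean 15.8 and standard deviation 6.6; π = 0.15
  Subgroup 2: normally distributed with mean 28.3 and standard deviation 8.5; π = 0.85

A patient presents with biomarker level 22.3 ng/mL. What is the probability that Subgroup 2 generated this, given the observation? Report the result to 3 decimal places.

0.848

By Bayes' theorem, P(k | x) = π_k f_k(x) / Σ_j π_j f_j(x).
Component likelihoods at x = 22.3 ng/mL:
  p_1 = 0.0372177
  p_2 = 0.0365842
Prior × likelihood for each component:
  π_1·p_1 = 0.15 × 0.0372177 = 0.00558265
  π_2·p_2 = 0.85 × 0.0365842 = 0.0310965
Denominator: 0.00558265 + 0.0310965 = 0.0366792
P(Subgroup 2 | x) = 0.0310965 / 0.0366792 ≈ 0.848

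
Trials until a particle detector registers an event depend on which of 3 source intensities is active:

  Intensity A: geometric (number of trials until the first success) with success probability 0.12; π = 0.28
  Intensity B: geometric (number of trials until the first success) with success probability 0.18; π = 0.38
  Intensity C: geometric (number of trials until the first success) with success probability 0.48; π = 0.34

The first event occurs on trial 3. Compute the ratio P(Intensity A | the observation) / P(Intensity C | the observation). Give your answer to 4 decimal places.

Posterior odds = (P(Z=i) f_i(x)) / (P(Z=j) f_j(x)); the normalising sum cancels.
Geometric probabilities:
  p_A = 0.092928
  p_B = 0.121032
  p_C = 0.129792
0.0260198 / 0.0441293 ≈ 0.5896

0.5896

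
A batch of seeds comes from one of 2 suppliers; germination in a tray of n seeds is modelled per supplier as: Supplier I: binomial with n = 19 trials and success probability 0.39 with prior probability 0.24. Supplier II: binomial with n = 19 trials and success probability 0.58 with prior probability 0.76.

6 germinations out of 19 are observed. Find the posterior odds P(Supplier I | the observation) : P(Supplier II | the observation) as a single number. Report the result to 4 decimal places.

3.7348

Since P(k|x) ∝ π_k f_k(x), the posterior odds are π_i f_i(x) / (π_j f_j(x)).
Evaluate each component's likelihood at the observed value:
  p_I = C(19,6)·0.39^6·0.61^13 = 27132·0.00351874·0.00161915 = 0.154581
  p_II = C(19,6)·0.58^6·0.42^13 = 27132·0.0380687·1.26544e-05 = 0.0130705
Odds = (0.24/0.76) × (0.154581/0.0130705) = 0.315789 × 11.8268 ≈ 3.7348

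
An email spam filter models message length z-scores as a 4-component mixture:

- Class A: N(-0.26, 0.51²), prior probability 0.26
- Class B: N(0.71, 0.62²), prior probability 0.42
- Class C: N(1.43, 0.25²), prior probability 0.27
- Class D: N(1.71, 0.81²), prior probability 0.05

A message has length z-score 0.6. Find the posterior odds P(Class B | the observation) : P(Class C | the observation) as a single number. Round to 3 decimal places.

152.786

Posterior odds = (P(Z=i) f_i(x)) / (P(Z=j) f_j(x)); the normalising sum cancels.
Component likelihoods at x = 0.6:
  L_A = 0.188746
  L_B = 0.633407
  L_C = 0.00644891
  L_D = 0.192593
Posterior odds = (P(Z=B)·L_B) / (P(Z=C)·L_C) = (0.42·0.633407) / (0.27·0.00644891) = 0.266031 / 0.00174121 ≈ 152.786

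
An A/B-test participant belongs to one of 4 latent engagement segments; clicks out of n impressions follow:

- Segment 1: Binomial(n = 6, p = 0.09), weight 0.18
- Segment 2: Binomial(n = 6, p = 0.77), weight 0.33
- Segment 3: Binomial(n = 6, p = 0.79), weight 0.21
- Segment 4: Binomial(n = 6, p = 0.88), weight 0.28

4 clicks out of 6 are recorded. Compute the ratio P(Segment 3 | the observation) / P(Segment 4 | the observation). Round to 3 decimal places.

Posterior odds = (π_i f_i(x)) / (π_j f_j(x)); the normalising sum cancels.
Component likelihoods at x = 4 clicks out of 6:
  f_1 = C(6,4)·0.09^4·0.91^2 = 15·6.561e-05·0.8281 = 0.000814975
  f_2 = C(6,4)·0.77^4·0.23^2 = 15·0.35153·0.0529 = 0.278939
  f_3 = C(6,4)·0.79^4·0.21^2 = 15·0.389501·0.0441 = 0.257655
  f_4 = C(6,4)·0.88^4·0.12^2 = 15·0.599695·0.0144 = 0.129534
Odds = (0.21/0.28) × (0.257655/0.129534) = 0.75 × 1.98909 ≈ 1.492

1.492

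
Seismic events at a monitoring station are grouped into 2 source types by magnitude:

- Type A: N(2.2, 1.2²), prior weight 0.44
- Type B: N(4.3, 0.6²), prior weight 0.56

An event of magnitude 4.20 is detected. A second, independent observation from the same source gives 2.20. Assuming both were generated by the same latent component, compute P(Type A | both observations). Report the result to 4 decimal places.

The responsibility of component k is π_k f_k(x) divided by Σ_j π_j f_j(x).
Since both observations come from the same component, the likelihood for component k is f_k(x₁)·f_k(x₂).
  p_A = [0.0828976] × [0.332452] = 0.0275595
  p_B = [0.655733] × [0.00145447] = 0.000953745
Multiply by the mixture weights:
  π_A·p_A = 0.44 × 0.0275595 = 0.0121262
  π_B·p_B = 0.56 × 0.000953745 = 0.000534097
Normaliser: 0.0121262 + 0.000534097 = 0.0126603
Responsibility of Type A: 0.0121262 / 0.0126603 ≈ 0.9578

0.9578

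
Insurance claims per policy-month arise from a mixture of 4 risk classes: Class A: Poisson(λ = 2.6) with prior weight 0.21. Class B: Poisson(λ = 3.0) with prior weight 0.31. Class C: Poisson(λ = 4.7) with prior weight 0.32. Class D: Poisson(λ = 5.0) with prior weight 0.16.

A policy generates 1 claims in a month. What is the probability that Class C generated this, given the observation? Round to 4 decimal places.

P(component k | x) = π_k·f_k(x) / marginal(x), where marginal(x) = Σ_j π_j·f_j(x).
Component likelihoods at x = 1 claims:
  p_A = e^(−2.6)·2.6^1/1! = 0.193111
  p_B = e^(−3.0)·3.0^1/1! = 0.149361
  p_C = e^(−4.7)·4.7^1/1! = 0.0427478
  p_D = e^(−5.0)·5.0^1/1! = 0.0336897
Prior × likelihood for each component:
  π_A·p_A = 0.21 × 0.193111 = 0.0405534
  π_B·p_B = 0.31 × 0.149361 = 0.046302
  π_C·p_C = 0.32 × 0.0427478 = 0.0136793
  π_D·p_D = 0.16 × 0.0336897 = 0.00539036
Marginal: 0.0405534 + 0.046302 + 0.0136793 + 0.00539036 = 0.105925
P(Class C | x) = 0.0136793 / 0.105925 ≈ 0.1291

0.1291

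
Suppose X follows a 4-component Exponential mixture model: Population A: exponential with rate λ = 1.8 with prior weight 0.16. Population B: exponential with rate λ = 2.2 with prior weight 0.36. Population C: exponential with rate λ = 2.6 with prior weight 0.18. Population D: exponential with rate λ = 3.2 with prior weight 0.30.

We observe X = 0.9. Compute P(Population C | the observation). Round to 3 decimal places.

0.170

By Bayes' theorem, P(k | x) = π_k f_k(x) / Σ_j π_j f_j(x).
Exponential densities:
  f_A = 0.356218
  f_B = 0.303752
  f_C = 0.250452
  f_D = 0.179631
Multiply by the mixture weights:
  π_A·f_A = 0.16 × 0.356218 = 0.0569948
  π_B·f_B = 0.36 × 0.303752 = 0.109351
  π_C·f_C = 0.18 × 0.250452 = 0.0450813
  π_D·f_D = 0.30 × 0.179631 = 0.0538894
Denominator: 0.0569948 + 0.109351 + 0.0450813 + 0.0538894 = 0.265316
P(Population C | the observation) = 0.0450813 / 0.265316 ≈ 0.170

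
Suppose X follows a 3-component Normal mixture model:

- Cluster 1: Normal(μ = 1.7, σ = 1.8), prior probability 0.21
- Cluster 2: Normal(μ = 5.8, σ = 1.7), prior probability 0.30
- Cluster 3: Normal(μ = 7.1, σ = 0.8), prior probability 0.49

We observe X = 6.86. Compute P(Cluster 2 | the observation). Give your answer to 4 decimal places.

Posterior ∝ prior × likelihood, so P(k | x) ∝ P(Z=k) f_k(x); normalise over all components.
Evaluate each component's likelihood at the observed value:
  f_1 = (1/(1.8·√(2π)))·exp(−(6.86−1.7)²/(2·1.8²)) = 0.221635·exp(-4.10889) = 0.00364057
  f_2 = (1/(1.7·√(2π)))·exp(−(6.86−5.8)²/(2·1.7²)) = 0.234672·exp(-0.19439) = 0.193213
  f_3 = (1/(0.8·√(2π)))·exp(−(6.86−7.1)²/(2·0.8²)) = 0.498678·exp(-0.04500) = 0.476735
Unnormalised posteriors:
  P(Z=1)·f_1 = 0.21 × 0.00364057 = 0.00076452
  P(Z=2)·f_2 = 0.30 × 0.193213 = 0.0579639
  P(Z=3)·f_3 = 0.49 × 0.476735 = 0.2336
Denominator: 0.00076452 + 0.0579639 + 0.2336 = 0.292329
So the posterior for Cluster 2 is 0.0579639 / 0.292329 ≈ 0.1983.

0.1983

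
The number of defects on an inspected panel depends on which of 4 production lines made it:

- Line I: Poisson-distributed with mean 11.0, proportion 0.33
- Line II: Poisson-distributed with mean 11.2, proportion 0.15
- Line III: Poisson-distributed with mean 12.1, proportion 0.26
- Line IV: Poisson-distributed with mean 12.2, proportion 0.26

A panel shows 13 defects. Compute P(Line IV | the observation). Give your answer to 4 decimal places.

Posterior ∝ prior × likelihood, so P(k | x) ∝ π_k f_k(x); normalise over all components.
Poisson probabilities:
  f_I = 0.0925945
  f_II = 0.0958199
  f_III = 0.106406
  f_IV = 0.107153
Weight by the priors:
  π_I·f_I = 0.33 × 0.0925945 = 0.0305562
  π_II·f_II = 0.15 × 0.0958199 = 0.014373
  π_III·f_III = 0.26 × 0.106406 = 0.0276656
  π_IV·f_IV = 0.26 × 0.107153 = 0.0278598
Normaliser: 0.0305562 + 0.014373 + 0.0276656 + 0.0278598 = 0.100455
P(Line IV | 13 defects) = 0.0278598 / 0.100455 ≈ 0.2773

0.2773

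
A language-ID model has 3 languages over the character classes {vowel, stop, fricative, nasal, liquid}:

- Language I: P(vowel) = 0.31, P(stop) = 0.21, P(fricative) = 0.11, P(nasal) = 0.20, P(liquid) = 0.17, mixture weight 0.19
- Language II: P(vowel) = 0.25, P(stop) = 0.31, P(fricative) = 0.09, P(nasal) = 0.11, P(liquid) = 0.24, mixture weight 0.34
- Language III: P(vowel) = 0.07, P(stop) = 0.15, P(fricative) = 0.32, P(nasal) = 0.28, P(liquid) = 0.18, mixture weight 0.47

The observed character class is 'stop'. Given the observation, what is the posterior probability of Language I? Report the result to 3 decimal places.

0.185

Apply Bayes' rule: the posterior for each component is proportional to its prior times its likelihood at x.
Evaluate each component's likelihood at the observed value:
  f_I = P(stop | comp) = 0.21
  f_II = P(stop | comp) = 0.31
  f_III = P(stop | comp) = 0.15
Prior × likelihood for each component:
  π_I·f_I = 0.19 × 0.21 = 0.0399
  π_II·f_II = 0.34 × 0.31 = 0.1054
  π_III·f_III = 0.47 × 0.15 = 0.0705
Evidence: 0.0399 + 0.1054 + 0.0705 = 0.2158
Responsibility of Language I: 0.0399 / 0.2158 ≈ 0.185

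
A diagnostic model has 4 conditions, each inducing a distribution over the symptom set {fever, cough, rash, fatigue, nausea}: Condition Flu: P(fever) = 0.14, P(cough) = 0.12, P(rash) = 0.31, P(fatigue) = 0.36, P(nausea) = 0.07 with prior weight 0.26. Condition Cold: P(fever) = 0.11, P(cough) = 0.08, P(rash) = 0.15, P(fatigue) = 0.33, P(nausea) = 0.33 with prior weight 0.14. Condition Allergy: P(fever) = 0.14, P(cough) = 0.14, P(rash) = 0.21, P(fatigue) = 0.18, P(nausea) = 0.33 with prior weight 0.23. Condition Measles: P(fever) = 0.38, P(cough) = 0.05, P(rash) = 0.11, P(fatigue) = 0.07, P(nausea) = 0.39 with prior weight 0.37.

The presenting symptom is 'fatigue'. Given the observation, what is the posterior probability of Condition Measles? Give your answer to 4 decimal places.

Apply Bayes' rule: the posterior for each component is proportional to its prior times its likelihood at x.
Categorical probabilities:
  f_Flu = P(fatigue | comp) = 0.36
  f_Cold = P(fatigue | comp) = 0.33
  f_Allergy = P(fatigue | comp) = 0.18
  f_Measles = P(fatigue | comp) = 0.07
Unnormalised posteriors:
  π_Flu·f_Flu = 0.26 × 0.36 = 0.0936
  π_Cold·f_Cold = 0.14 × 0.33 = 0.0462
  π_Allergy·f_Allergy = 0.23 × 0.18 = 0.0414
  π_Measles·f_Measles = 0.37 × 0.07 = 0.0259
Normaliser: 0.0936 + 0.0462 + 0.0414 + 0.0259 = 0.2071
Responsibility of Condition Measles: 0.0259 / 0.2071 ≈ 0.1251

0.1251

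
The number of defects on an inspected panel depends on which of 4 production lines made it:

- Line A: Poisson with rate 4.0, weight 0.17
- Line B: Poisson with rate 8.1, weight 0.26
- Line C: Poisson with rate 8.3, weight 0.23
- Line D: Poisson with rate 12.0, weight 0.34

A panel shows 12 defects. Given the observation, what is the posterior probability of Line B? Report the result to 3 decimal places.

0.203

Apply Bayes' rule: the posterior for each component is proportional to its prior times its likelihood at x.
Component likelihoods at x = 12 defects:
  L_A = 0.000641512
  L_B = 0.0505473
  L_C = 0.0554569
  L_D = 0.114368
Unnormalised posteriors:
  w_A·L_A = 0.17 × 0.000641512 = 0.000109057
  w_B·L_B = 0.26 × 0.0505473 = 0.0131423
  w_C·L_C = 0.23 × 0.0554569 = 0.0127551
  w_D·L_D = 0.34 × 0.114368 = 0.0388851
Normaliser: 0.000109057 + 0.0131423 + 0.0127551 + 0.0388851 = 0.0648915
Responsibility of Line B: 0.0131423 / 0.0648915 ≈ 0.203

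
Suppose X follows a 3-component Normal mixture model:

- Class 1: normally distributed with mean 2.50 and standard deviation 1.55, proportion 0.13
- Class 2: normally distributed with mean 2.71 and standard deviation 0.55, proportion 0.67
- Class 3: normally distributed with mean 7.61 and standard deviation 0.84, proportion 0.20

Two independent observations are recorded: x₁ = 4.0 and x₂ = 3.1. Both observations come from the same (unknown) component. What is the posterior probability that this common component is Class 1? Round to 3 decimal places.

0.222

Apply Bayes' rule: the posterior for each component is proportional to its prior times its likelihood at x.
Since both observations come from the same component, the likelihood for component k is f_k(x₁)·f_k(x₂).
  p_1 = [(1/(1.55·√(2π)))·exp(−(4.0−2.50)²/(2·1.55²)) = 0.257382·exp(-0.46826) = 0.161144] × [0.238803] = 0.0384818
  p_2 = [(1/(0.55·√(2π)))·exp(−(4.0−2.71)²/(2·0.55²)) = 0.725350·exp(-2.75058) = 0.0463432] × [0.56411] = 0.0261427
  p_3 = [(1/(0.84·√(2π)))·exp(−(4.0−7.61)²/(2·0.84²)) = 0.474931·exp(-9.23476) = 4.63472e-05] × [2.61215e-07] = 1.21066e-11
Unnormalised posteriors:
  π_1·p_1 = 0.13 × 0.0384818 = 0.00500263
  π_2·p_2 = 0.67 × 0.0261427 = 0.0175156
  π_3·p_3 = 0.20 × 1.21066e-11 = 2.42132e-12
Evidence: 0.00500263 + 0.0175156 + 2.42132e-12 = 0.0225182
P(Class 1 | x) = 0.00500263 / 0.0225182 ≈ 0.222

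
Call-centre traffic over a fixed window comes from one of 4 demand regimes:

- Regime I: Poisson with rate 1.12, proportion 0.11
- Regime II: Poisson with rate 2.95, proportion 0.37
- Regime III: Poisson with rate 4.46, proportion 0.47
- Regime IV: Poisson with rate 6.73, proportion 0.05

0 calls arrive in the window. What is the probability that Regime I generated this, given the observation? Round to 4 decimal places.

0.5908

By Bayes' theorem, P(k | x) = π_k f_k(x) / Σ_j π_j f_j(x).
Component likelihoods at x = 0 calls:
  p_I = e^(−1.12)·1.12^0/0! = 0.32628
  p_II = e^(−2.95)·2.95^0/0! = 0.0523397
  p_III = e^(−4.46)·4.46^0/0! = 0.0115624
  p_IV = e^(−6.73)·6.73^0/0! = 0.00119453
Prior × likelihood for each component:
  π_I·p_I = 0.11 × 0.32628 = 0.0358908
  π_II·p_II = 0.37 × 0.0523397 = 0.0193657
  π_III·p_III = 0.47 × 0.0115624 = 0.00543431
  π_IV·p_IV = 0.05 × 0.00119453 = 5.97266e-05
Evidence: 0.0358908 + 0.0193657 + 0.00543431 + 5.97266e-05 = 0.0607505
P(Regime I | the observation) ≈ 0.5908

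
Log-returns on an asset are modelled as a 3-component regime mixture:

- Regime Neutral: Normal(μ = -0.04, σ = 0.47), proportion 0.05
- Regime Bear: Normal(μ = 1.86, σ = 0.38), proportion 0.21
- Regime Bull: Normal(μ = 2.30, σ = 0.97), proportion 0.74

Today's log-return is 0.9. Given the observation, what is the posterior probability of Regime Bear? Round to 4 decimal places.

0.0742

By Bayes' theorem, P(k | x) = π_k f_k(x) / Σ_j π_j f_j(x).
Evaluate each component's likelihood at the observed value:
  p_Neutral = (1/(0.47·√(2π)))·exp(−(0.9−-0.04)²/(2·0.47²)) = 0.848813·exp(-2.00000) = 0.114874
  p_Bear = (1/(0.38·√(2π)))·exp(−(0.9−1.86)²/(2·0.38²)) = 1.049848·exp(-3.19114) = 0.0431751
  p_Bull = (1/(0.97·√(2π)))·exp(−(0.9−2.30)²/(2·0.97²)) = 0.411281·exp(-1.04156) = 0.145143
Prior × likelihood for each component:
  π_Neutral·p_Neutral = 0.05 × 0.114874 = 0.00574372
  π_Bear·p_Bear = 0.21 × 0.0431751 = 0.00906678
  π_Bull·p_Bull = 0.74 × 0.145143 = 0.107406
Denominator: 0.00574372 + 0.00906678 + 0.107406 = 0.122216
P(Regime Bear | data) ≈ 0.0742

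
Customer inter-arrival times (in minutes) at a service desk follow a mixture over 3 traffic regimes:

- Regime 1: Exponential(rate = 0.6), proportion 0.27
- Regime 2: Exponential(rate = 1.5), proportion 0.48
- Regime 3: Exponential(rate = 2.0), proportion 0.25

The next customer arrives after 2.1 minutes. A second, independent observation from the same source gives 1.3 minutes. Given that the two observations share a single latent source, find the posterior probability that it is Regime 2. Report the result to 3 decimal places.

P(component k | x) = P(Z=k)·f_k(x) / marginal(x), where marginal(x) = Σ_j P(Z=j)·f_j(x).
Since both observations come from the same component, the likelihood for component k is f_k(x₁)·f_k(x₂).
  L_1 = [0.6·e^(−0.6·2.1) = 0.6·e^(−1.2600) = 0.170192] × [0.275044] = 0.0468103
  L_2 = [1.5·e^(−1.5·2.1) = 1.5·e^(−3.1500) = 0.0642782] × [0.213411] = 0.0137177
  L_3 = [2.0·e^(−2.0·2.1) = 2.0·e^(−4.2000) = 0.0299912] × [0.148547] = 0.0044551
Multiply by the mixture weights:
  P(Z=1)·L_1 = 0.27 × 0.0468103 = 0.0126388
  P(Z=2)·L_2 = 0.48 × 0.0137177 = 0.00658449
  P(Z=3)·L_3 = 0.25 × 0.0044551 = 0.00111378
Evidence: 0.0126388 + 0.00658449 + 0.00111378 = 0.0203371
Responsibility of Regime 2: 0.00658449 / 0.0203371 ≈ 0.324

0.324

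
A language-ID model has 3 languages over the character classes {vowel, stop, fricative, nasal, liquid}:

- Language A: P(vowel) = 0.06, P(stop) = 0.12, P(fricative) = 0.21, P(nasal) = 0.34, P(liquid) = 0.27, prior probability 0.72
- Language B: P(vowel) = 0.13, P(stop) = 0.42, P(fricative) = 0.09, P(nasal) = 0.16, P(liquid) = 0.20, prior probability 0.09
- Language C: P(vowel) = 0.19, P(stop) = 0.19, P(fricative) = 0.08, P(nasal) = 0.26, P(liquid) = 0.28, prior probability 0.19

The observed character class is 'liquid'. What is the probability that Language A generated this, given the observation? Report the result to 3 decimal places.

0.732

P(component k | x) = w_k·f_k(x) / marginal(x), where marginal(x) = Σ_j w_j·f_j(x).
Component likelihoods at x = 'liquid':
  L_A = 0.27
  L_B = 0.2
  L_C = 0.28
Weight by the priors:
  w_A·L_A = 0.72 × 0.27 = 0.1944
  w_B·L_B = 0.09 × 0.2 = 0.018
  w_C·L_C = 0.19 × 0.28 = 0.0532
Sum: 0.1944 + 0.018 + 0.0532 = 0.2656
P(Language A | data) ≈ 0.732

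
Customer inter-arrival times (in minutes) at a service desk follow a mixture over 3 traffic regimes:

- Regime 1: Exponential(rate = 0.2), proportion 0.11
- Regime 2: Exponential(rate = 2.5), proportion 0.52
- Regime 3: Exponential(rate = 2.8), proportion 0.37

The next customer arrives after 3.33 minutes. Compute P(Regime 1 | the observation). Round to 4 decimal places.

Apply Bayes' rule: the posterior for each component is proportional to its prior times its likelihood at x.
Exponential densities:
  f_1 = 0.2·e^(−0.2·3.33) = 0.2·e^(−0.6660) = 0.102752
  f_2 = 2.5·e^(−2.5·3.33) = 2.5·e^(−8.3250) = 0.000605952
  f_3 = 2.8·e^(−2.8·3.33) = 2.8·e^(−9.3240) = 0.000249917
Multiply by the mixture weights:
  P(Z=1)·f_1 = 0.11 × 0.102752 = 0.0113027
  P(Z=2)·f_2 = 0.52 × 0.000605952 = 0.000315095
  P(Z=3)·f_3 = 0.37 × 0.000249917 = 9.24694e-05
Sum: 0.0113027 + 0.000315095 + 9.24694e-05 = 0.0117103
So the posterior for Regime 1 is 0.0113027 / 0.0117103 ≈ 0.9652.

0.9652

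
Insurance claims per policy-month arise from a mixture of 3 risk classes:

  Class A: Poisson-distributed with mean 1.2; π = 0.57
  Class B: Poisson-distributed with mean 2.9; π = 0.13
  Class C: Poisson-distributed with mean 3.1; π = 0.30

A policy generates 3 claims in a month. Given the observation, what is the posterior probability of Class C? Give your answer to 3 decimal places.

The responsibility of component k is w_k f_k(x) divided by Σ_j w_j f_j(x).
Evaluate each component's likelihood at the observed value:
  L_A = e^(−1.2)·1.2^3/3! = 0.0867439
  L_B = e^(−2.9)·2.9^3/3! = 0.22366
  L_C = e^(−3.1)·3.1^3/3! = 0.223677
Multiply by the mixture weights:
  w_A·L_A = 0.57 × 0.0867439 = 0.049444
  w_B·L_B = 0.13 × 0.22366 = 0.0290758
  w_C·L_C = 0.30 × 0.223677 = 0.067103
Denominator: 0.049444 + 0.0290758 + 0.067103 = 0.145623
So the posterior for Class C is 0.067103 / 0.145623 ≈ 0.461.

0.461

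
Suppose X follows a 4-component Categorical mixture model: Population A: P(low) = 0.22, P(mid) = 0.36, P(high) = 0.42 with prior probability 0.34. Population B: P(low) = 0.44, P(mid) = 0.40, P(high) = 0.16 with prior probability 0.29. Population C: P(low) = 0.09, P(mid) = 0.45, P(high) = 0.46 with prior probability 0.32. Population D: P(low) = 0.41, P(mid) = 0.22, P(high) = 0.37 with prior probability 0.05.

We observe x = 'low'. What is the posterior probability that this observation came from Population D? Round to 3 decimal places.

0.081

By Bayes' theorem, P(k | x) = π_k f_k(x) / Σ_j π_j f_j(x).
Component likelihoods at x = 'low':
  f_A = P(low | comp) = 0.22
  f_B = P(low | comp) = 0.44
  f_C = P(low | comp) = 0.09
  f_D = P(low | comp) = 0.41
Prior × likelihood for each component:
  π_A·f_A = 0.34 × 0.22 = 0.0748
  π_B·f_B = 0.29 × 0.44 = 0.1276
  π_C·f_C = 0.32 × 0.09 = 0.0288
  π_D·f_D = 0.05 × 0.41 = 0.0205
Normaliser: 0.0748 + 0.1276 + 0.0288 + 0.0205 = 0.2517
So the posterior for Population D is 0.0205 / 0.2517 ≈ 0.081.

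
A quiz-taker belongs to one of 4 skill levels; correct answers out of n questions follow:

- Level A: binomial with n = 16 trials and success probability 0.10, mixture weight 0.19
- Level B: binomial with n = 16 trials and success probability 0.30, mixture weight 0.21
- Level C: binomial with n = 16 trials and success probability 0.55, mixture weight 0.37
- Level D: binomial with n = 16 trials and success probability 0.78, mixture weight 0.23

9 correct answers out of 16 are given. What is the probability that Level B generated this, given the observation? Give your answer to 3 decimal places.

0.046

Apply Bayes' rule: the posterior for each component is proportional to its prior times its likelihood at x.
Component likelihoods at x = 9 correct answers out of 16:
  f_A = C(16,9)·0.10^9·0.90^7 = 11440·1e-09·0.478297 = 5.47172e-06
  f_B = C(16,9)·0.30^9·0.70^7 = 11440·1.9683e-05·0.0823543 = 0.018544
  f_C = C(16,9)·0.55^9·0.45^7 = 11440·0.00460537·0.00373669 = 0.196869
  f_D = C(16,9)·0.78^9·0.22^7 = 11440·0.106869·2.49436e-05 = 0.0304955
Multiply by the mixture weights:
  π_A·f_A = 0.19 × 5.47172e-06 = 1.03963e-06
  π_B·f_B = 0.21 × 0.018544 = 0.00389424
  π_C·f_C = 0.37 × 0.196869 = 0.0728416
  π_D·f_D = 0.23 × 0.0304955 = 0.00701397
Evidence: 1.03963e-06 + 0.00389424 + 0.0728416 + 0.00701397 = 0.0837509
Responsibility of Level B: 0.00389424 / 0.0837509 ≈ 0.046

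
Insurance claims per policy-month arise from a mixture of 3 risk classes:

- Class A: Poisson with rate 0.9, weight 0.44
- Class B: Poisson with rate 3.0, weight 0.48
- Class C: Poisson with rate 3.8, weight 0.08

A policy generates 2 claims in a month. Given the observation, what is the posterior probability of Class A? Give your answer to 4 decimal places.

By Bayes' theorem, P(k | x) = w_k f_k(x) / Σ_j w_j f_j(x).
Component likelihoods at x = 2 claims:
  p_A = e^(−0.9)·0.9^2/2! = 0.164661
  p_B = e^(−3.0)·3.0^2/2! = 0.224042
  p_C = e^(−3.8)·3.8^2/2! = 0.161517
Prior × likelihood for each component:
  w_A·p_A = 0.44 × 0.164661 = 0.0724507
  w_B·p_B = 0.48 × 0.224042 = 0.10754
  w_C·p_C = 0.08 × 0.161517 = 0.0129214
Denominator: 0.0724507 + 0.10754 + 0.0129214 = 0.192912
P(Class A | 2 claims) ≈ 0.3756

0.3756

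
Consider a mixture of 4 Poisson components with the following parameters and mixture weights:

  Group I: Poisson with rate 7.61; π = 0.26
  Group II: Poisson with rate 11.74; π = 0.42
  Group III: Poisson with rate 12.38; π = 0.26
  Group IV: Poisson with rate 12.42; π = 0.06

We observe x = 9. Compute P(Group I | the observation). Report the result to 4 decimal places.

The responsibility of component k is w_k f_k(x) divided by Σ_j w_j f_j(x).
Poisson probabilities:
  p_I = 0.116874
  p_II = 0.0930321
  p_III = 0.0790965
  p_IV = 0.0782337
Weight by the priors:
  w_I·p_I = 0.26 × 0.116874 = 0.0303872
  w_II·p_II = 0.42 × 0.0930321 = 0.0390735
  w_III·p_III = 0.26 × 0.0790965 = 0.0205651
  w_IV·p_IV = 0.06 × 0.0782337 = 0.00469402
Evidence: 0.0303872 + 0.0390735 + 0.0205651 + 0.00469402 = 0.0947198
P(Group I | the observation) = 0.0303872 / 0.0947198 ≈ 0.3208

0.3208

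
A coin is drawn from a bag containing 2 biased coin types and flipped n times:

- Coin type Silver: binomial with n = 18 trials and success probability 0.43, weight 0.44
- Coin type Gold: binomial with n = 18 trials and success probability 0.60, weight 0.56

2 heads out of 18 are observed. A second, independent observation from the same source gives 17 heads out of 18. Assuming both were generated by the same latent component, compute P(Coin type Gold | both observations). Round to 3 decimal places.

Apply Bayes' rule: the posterior for each component is proportional to its prior times its likelihood at x.
Since both observations come from the same component, the likelihood for component k is f_k(x₁)·f_k(x₂).
  f_Silver = [C(18,2)·0.43^2·0.57^16 = 153·0.1849·0.000124165 = 0.00351258] × [6.02714e-06] = 2.11708e-08
  f_Gold = [C(18,2)·0.60^2·0.40^16 = 153·0.36·4.29497e-07 = 2.36567e-05] × [0.00121872] = 2.88309e-08
Prior × likelihood for each component:
  P(Z=Silver)·f_Silver = 0.44 × 2.11708e-08 = 9.31515e-09
  P(Z=Gold)·f_Gold = 0.56 × 2.88309e-08 = 1.61453e-08
Denominator: 9.31515e-09 + 1.61453e-08 = 2.54604e-08
Responsibility of Coin type Gold: 1.61453e-08 / 2.54604e-08 ≈ 0.634

0.634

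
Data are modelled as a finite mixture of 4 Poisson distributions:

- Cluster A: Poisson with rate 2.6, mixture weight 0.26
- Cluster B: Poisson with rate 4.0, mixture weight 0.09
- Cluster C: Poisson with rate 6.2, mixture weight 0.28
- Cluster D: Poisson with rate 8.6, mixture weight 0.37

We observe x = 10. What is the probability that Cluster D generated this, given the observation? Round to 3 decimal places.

By Bayes' theorem, P(k | x) = π_k f_k(x) / Σ_j π_j f_j(x).
Poisson probabilities:
  f_A = e^(−2.6)·2.6^10/10! = 0.000288938
  f_B = e^(−4.0)·4.0^10/10! = 0.00529248
  f_C = e^(−6.2)·6.2^10/10! = 0.0469384
  f_D = e^(−8.6)·8.6^10/10! = 0.112277
Unnormalised posteriors:
  π_A·f_A = 0.26 × 0.000288938 = 7.51239e-05
  π_B·f_B = 0.09 × 0.00529248 = 0.000476323
  π_C·f_C = 0.28 × 0.0469384 = 0.0131427
  π_D·f_D = 0.37 × 0.112277 = 0.0415423
Denominator: 7.51239e-05 + 0.000476323 + 0.0131427 + 0.0415423 = 0.0552365
So the posterior for Cluster D is 0.0415423 / 0.0552365 ≈ 0.752.

0.752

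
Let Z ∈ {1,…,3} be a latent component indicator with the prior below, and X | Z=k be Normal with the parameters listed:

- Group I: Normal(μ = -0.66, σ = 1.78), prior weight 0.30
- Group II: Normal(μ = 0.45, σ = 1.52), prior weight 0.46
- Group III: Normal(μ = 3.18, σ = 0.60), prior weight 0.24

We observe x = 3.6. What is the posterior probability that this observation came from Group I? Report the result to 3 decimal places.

The responsibility of component k is P(Z=k) f_k(x) divided by Σ_j P(Z=j) f_j(x).
Evaluate each component's likelihood at the observed value:
  f_I = (1/(1.78·√(2π)))·exp(−(3.6−-0.66)²/(2·1.78²)) = 0.224125·exp(-2.86384) = 0.0127861
  f_II = (1/(1.52·√(2π)))·exp(−(3.6−0.45)²/(2·1.52²)) = 0.262462·exp(-2.14736) = 0.0306536
  f_III = (1/(0.60·√(2π)))·exp(−(3.6−3.18)²/(2·0.60²)) = 0.664904·exp(-0.24500) = 0.520423
Multiply by the mixture weights:
  P(Z=I)·f_I = 0.30 × 0.0127861 = 0.00383584
  P(Z=II)·f_II = 0.46 × 0.0306536 = 0.0141007
  P(Z=III)·f_III = 0.24 × 0.520423 = 0.124902
Normaliser: 0.00383584 + 0.0141007 + 0.124902 = 0.142838
P(Group I | data) = 0.00383584 / 0.142838 ≈ 0.027

0.027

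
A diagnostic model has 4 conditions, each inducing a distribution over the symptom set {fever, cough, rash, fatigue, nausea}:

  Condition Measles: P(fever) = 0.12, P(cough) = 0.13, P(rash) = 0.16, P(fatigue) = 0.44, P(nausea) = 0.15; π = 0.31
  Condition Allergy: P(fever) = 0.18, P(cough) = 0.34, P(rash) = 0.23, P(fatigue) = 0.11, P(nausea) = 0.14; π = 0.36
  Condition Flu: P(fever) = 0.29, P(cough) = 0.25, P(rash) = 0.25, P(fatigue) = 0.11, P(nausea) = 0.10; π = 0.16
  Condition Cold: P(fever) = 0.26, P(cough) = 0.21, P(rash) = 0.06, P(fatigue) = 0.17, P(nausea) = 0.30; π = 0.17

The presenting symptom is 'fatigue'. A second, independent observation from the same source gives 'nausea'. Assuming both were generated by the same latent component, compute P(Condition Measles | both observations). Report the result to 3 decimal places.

0.562

By Bayes' theorem, P(k | x) = P(Z=k) f_k(x) / Σ_j P(Z=j) f_j(x).
Since both observations come from the same component, the likelihood for component k is f_k(x₁)·f_k(x₂).
  f_Measles = [0.44] × [0.15] = 0.066
  f_Allergy = [0.11] × [0.14] = 0.0154
  f_Flu = [0.11] × [0.1] = 0.011
  f_Cold = [0.17] × [0.3] = 0.051
Multiply by the mixture weights:
  P(Z=Measles)·f_Measles = 0.31 × 0.066 = 0.02046
  P(Z=Allergy)·f_Allergy = 0.36 × 0.0154 = 0.005544
  P(Z=Flu)·f_Flu = 0.16 × 0.011 = 0.00176
  P(Z=Cold)·f_Cold = 0.17 × 0.051 = 0.00867
Denominator: 0.02046 + 0.005544 + 0.00176 + 0.00867 = 0.036434
So the posterior for Condition Measles is 0.02046 / 0.036434 ≈ 0.562.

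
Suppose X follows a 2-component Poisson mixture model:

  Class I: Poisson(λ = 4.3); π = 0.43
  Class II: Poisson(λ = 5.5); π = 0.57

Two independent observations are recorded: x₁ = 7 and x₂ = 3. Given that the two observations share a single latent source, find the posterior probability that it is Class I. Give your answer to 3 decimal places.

Apply Bayes' rule: the posterior for each component is proportional to its prior times its likelihood at x.
Since both observations come from the same component, the likelihood for component k is f_k(x₁)·f_k(x₂).
  p_I = [e^(−4.3)·4.3^7/7! = 0.0731783] × [0.179799] = 0.0131574
  p_II = [e^(−5.5)·5.5^7/7! = 0.123449] × [0.113323] = 0.0139896
Weight by the priors:
  π_I·p_I = 0.43 × 0.0131574 = 0.00565768
  π_II·p_II = 0.57 × 0.0139896 = 0.00797408
Denominator: 0.00565768 + 0.00797408 = 0.0136318
So the posterior for Class I is 0.00565768 / 0.0136318 ≈ 0.415.

0.415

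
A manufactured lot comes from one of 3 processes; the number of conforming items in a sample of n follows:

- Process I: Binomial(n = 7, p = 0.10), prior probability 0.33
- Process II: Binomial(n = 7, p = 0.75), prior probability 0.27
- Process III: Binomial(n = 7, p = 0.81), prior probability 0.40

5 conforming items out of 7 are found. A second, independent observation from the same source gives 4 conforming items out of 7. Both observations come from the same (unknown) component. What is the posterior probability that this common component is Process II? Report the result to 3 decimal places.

0.571

Posterior ∝ prior × likelihood, so P(k | x) ∝ π_k f_k(x); normalise over all components.
Since both observations come from the same component, the likelihood for component k is f_k(x₁)·f_k(x₂).
  L_I = [0.0001701] × [0.0025515] = 4.3401e-07
  L_II = [0.311462] × [0.173035] = 0.0538938
  L_III = [0.264333] × [0.10334] = 0.0273162
Prior × likelihood for each component:
  π_I·L_I = 0.33 × 4.3401e-07 = 1.43223e-07
  π_II·L_II = 0.27 × 0.0538938 = 0.0145513
  π_III·L_III = 0.40 × 0.0273162 = 0.0109265
Normaliser: 1.43223e-07 + 0.0145513 + 0.0109265 = 0.025478
P(Process II | x₁,x₂) ≈ 0.571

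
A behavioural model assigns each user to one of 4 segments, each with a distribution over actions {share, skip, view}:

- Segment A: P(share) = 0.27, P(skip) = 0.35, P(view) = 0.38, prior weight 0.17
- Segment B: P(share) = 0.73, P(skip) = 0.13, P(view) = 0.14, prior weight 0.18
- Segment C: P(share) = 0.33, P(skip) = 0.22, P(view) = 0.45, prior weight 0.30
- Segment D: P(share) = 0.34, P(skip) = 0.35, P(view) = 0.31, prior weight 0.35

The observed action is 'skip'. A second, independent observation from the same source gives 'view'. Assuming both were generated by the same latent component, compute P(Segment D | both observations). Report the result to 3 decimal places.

The responsibility of component k is π_k f_k(x) divided by Σ_j π_j f_j(x).
Since both observations come from the same component, the likelihood for component k is f_k(x₁)·f_k(x₂).
  L_A = [P(skip | comp) = 0.35] × [0.38] = 0.133
  L_B = [P(skip | comp) = 0.13] × [0.14] = 0.0182
  L_C = [P(skip | comp) = 0.22] × [0.45] = 0.099
  L_D = [P(skip | comp) = 0.35] × [0.31] = 0.1085
Prior × likelihood for each component:
  π_A·L_A = 0.17 × 0.133 = 0.02261
  π_B·L_B = 0.18 × 0.0182 = 0.003276
  π_C·L_C = 0.30 × 0.099 = 0.0297
  π_D·L_D = 0.35 × 0.1085 = 0.037975
Sum: 0.02261 + 0.003276 + 0.0297 + 0.037975 = 0.093561
Responsibility of Segment D: 0.037975 / 0.093561 ≈ 0.406

0.406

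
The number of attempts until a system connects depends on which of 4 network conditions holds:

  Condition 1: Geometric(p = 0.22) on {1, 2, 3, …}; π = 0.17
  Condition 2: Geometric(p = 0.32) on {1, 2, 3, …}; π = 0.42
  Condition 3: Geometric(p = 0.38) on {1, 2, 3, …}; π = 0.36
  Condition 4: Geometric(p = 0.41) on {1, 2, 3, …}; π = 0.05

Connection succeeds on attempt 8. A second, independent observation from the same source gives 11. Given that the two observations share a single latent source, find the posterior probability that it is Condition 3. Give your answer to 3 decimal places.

Apply Bayes' rule: the posterior for each component is proportional to its prior times its likelihood at x.
Since both observations come from the same component, the likelihood for component k is f_k(x₁)·f_k(x₂).
  p_1 = [0.22·(1−0.22)^7 = 0.22·0.175656 = 0.0386443] × [0.0183387] = 0.000708686
  p_2 = [0.32·(1−0.32)^7 = 0.32·0.0672299 = 0.0215136] × [0.00676455] = 0.00014553
  p_3 = [0.38·(1−0.38)^7 = 0.38·0.0352161 = 0.0133821] × [0.00318934] = 4.26801e-05
  p_4 = [0.41·(1−0.41)^7 = 0.41·0.0248865 = 0.0102035] × [0.00209558] = 2.13822e-05
Weight by the priors:
  w_1·p_1 = 0.17 × 0.000708686 = 0.000120477
  w_2·p_2 = 0.42 × 0.00014553 = 6.11225e-05
  w_3·p_3 = 0.36 × 4.26801e-05 = 1.53649e-05
  w_4·p_4 = 0.05 × 2.13822e-05 = 1.06911e-06
Evidence: 0.000120477 + 6.11225e-05 + 1.53649e-05 + 1.06911e-06 = 0.000198033
P(Condition 3 | x₁, x₂) = 1.53649e-05 / 0.000198033 ≈ 0.078

0.078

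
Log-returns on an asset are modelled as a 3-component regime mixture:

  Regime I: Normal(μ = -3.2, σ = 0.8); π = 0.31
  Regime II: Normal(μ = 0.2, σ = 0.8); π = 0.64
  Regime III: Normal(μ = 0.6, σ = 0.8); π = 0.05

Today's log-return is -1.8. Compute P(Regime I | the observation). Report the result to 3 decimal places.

The responsibility of component k is P(Z=k) f_k(x) divided by Σ_j P(Z=j) f_j(x).
Normal densities:
  L_I = (1/(0.8·√(2π)))·exp(−(-1.8−-3.2)²/(2·0.8²)) = 0.498678·exp(-1.53125) = 0.107847
  L_II = (1/(0.8·√(2π)))·exp(−(-1.8−0.2)²/(2·0.8²)) = 0.498678·exp(-3.12500) = 0.0219104
  L_III = (1/(0.8·√(2π)))·exp(−(-1.8−0.6)²/(2·0.8²)) = 0.498678·exp(-4.50000) = 0.00553981
Prior × likelihood for each component:
  P(Z=I)·L_I = 0.31 × 0.107847 = 0.0334325
  P(Z=II)·L_II = 0.64 × 0.0219104 = 0.0140226
  P(Z=III)·L_III = 0.05 × 0.00553981 = 0.000276991
Evidence: 0.0334325 + 0.0140226 + 0.000276991 = 0.0477321
Responsibility of Regime I: 0.0334325 / 0.0477321 ≈ 0.700

0.700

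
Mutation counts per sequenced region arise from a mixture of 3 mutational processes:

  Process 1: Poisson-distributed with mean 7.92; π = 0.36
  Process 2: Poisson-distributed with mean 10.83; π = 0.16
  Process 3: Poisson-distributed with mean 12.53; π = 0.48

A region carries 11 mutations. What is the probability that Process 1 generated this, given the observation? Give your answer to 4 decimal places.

0.2619

Posterior ∝ prior × likelihood, so P(k | x) ∝ P(Z=k) f_k(x); normalise over all components.
Component likelihoods at x = 11 mutations:
  L_1 = 0.0700179
  L_2 = 0.11922
  L_3 = 0.108292
Multiply by the mixture weights:
  P(Z=1)·L_1 = 0.36 × 0.0700179 = 0.0252064
  P(Z=2)·L_2 = 0.16 × 0.11922 = 0.0190752
  P(Z=3)·L_3 = 0.48 × 0.108292 = 0.0519801
Marginal: 0.0252064 + 0.0190752 + 0.0519801 = 0.0962617
P(Process 1 | the observation) ≈ 0.2619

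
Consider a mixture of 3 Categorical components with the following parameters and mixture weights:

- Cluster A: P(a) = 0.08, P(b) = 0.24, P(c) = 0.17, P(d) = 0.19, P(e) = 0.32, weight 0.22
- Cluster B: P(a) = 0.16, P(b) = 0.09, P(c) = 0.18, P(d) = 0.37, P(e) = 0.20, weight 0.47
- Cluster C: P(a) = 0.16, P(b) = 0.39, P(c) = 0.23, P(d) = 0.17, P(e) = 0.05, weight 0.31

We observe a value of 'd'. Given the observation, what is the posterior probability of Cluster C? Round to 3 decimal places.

P(component k | x) = π_k·f_k(x) / marginal(x), where marginal(x) = Σ_j π_j·f_j(x).
Evaluate each component's likelihood at the observed value:
  p_A = P(d | comp) = 0.19
  p_B = P(d | comp) = 0.37
  p_C = P(d | comp) = 0.17
Multiply by the mixture weights:
  π_A·p_A = 0.22 × 0.19 = 0.0418
  π_B·p_B = 0.47 × 0.37 = 0.1739
  π_C·p_C = 0.31 × 0.17 = 0.0527
Marginal: 0.0418 + 0.1739 + 0.0527 = 0.2684
Responsibility of Cluster C: 0.0527 / 0.2684 ≈ 0.196

0.196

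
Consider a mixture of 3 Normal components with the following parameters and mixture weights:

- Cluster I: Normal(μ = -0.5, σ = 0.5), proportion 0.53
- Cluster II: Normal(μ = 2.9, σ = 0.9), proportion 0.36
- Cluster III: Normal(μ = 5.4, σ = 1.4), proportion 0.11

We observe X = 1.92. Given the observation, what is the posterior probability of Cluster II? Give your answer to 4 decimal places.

0.9840

Apply Bayes' rule: the posterior for each component is proportional to its prior times its likelihood at x.
Normal densities:
  p_I = 6.53335e-06
  p_II = 0.245019
  p_III = 0.0129741
Multiply by the mixture weights:
  π_I·p_I = 0.53 × 6.53335e-06 = 3.46267e-06
  π_II·p_II = 0.36 × 0.245019 = 0.088207
  π_III·p_III = 0.11 × 0.0129741 = 0.00142715
Sum: 3.46267e-06 + 0.088207 + 0.00142715 = 0.0896376
So the posterior for Cluster II is 0.088207 / 0.0896376 ≈ 0.9840.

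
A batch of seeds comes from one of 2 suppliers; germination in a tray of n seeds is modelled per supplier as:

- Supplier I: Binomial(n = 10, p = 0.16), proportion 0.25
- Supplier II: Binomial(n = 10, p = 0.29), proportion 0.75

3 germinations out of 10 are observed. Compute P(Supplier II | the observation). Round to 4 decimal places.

0.8463

Apply Bayes' rule: the posterior for each component is proportional to its prior times its likelihood at x.
Evaluate each component's likelihood at the observed value:
  f_I = 0.145043
  f_II = 0.266185
Prior × likelihood for each component:
  P(Z=I)·f_I = 0.25 × 0.145043 = 0.0362607
  P(Z=II)·f_II = 0.75 × 0.266185 = 0.199639
Denominator: 0.0362607 + 0.199639 = 0.235899
P(Supplier II | data) ≈ 0.8463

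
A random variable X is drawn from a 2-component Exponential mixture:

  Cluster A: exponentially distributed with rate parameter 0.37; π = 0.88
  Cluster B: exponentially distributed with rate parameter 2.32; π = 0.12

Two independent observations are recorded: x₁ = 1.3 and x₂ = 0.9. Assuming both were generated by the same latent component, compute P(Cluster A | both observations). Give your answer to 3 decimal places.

P(component k | x) = P(Z=k)·f_k(x) / marginal(x), where marginal(x) = Σ_j P(Z=j)·f_j(x).
Since both observations come from the same component, the likelihood for component k is f_k(x₁)·f_k(x₂).
  f_A = [0.228721] × [0.265205] = 0.060658
  f_B = [0.113673] × [0.287529] = 0.0326841
Unnormalised posteriors:
  P(Z=A)·f_A = 0.88 × 0.060658 = 0.053379
  P(Z=B)·f_B = 0.12 × 0.0326841 = 0.0039221
Marginal: 0.053379 + 0.0039221 = 0.0573011
P(Cluster A | data) = 0.053379 / 0.0573011 ≈ 0.932

0.932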